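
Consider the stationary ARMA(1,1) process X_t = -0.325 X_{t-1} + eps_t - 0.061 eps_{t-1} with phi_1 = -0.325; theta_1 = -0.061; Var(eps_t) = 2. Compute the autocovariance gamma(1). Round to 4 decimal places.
\gamma(1) = -0.8803

Multiply the model equation by X_{t-k} and take expectations. With theta_0 = psi_0 = 1 and psi_j the MA(infinity) weights, this gives
  gamma(k) - sum_i phi_i gamma(k-i) = c_k,
  c_k = sigma^2 * sum_{j=k..q} theta_j psi_{j-k}   (c_k = 0 for k > q),
using gamma(-m) = gamma(m).
psi-weights needed (psi_j = theta_j + sum_i phi_i psi_{j-i}):
  psi_1 = theta_1 + phi_1 = -0.061 + (-0.325) = -0.386
Right-hand sides:
  c_0 = sigma^2 (1 + theta_1 psi_1) = 2 * (1 + (-0.061)(-0.386)) = 2 * 1.023546 = 2.047092
  c_1 = sigma^2 theta_1 = 2 * (-0.061) = -0.122
  c_2 = 0
Equations for k = 0 and k = 1 (AR order 1):
  gamma(0) = phi_1 gamma(1) + c_0
  gamma(1) = phi_1 gamma(0) + c_1
Substituting the second into the first: gamma(0) (1 - phi_1^2) = c_0 + phi_1 c_1, so
  gamma(0) = (c_0 + phi_1 c_1) / (1 - phi_1^2) = (2.047092 + (-0.325)(-0.122)) / (1 - (-0.325)^2) = 2.086742 / 0.894375 = 2.333185.
  gamma(1) = phi_1 gamma(0) + c_1 = (-0.325)(2.333185) + (-0.122) = -0.880285.
Therefore gamma(1) = -0.8803 (to 4 decimal places).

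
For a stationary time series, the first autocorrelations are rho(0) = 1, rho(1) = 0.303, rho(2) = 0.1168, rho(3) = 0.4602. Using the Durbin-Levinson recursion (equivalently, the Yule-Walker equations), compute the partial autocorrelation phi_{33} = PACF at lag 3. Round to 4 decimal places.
\phi_{33} = 0.4600

The PACF at lag k is phi_{kk}, the last component of the solution
to the Yule-Walker system G_k phi = r_k where
  (G_k)_{ij} = rho(|i - j|), (r_k)_i = rho(i), i,j = 1..k.
Equivalently, Durbin-Levinson gives phi_{kk} iteratively:
  phi_{11} = rho(1)
  phi_{kk} = [rho(k) - sum_{j=1..k-1} phi_{k-1,j} rho(k-j)]
            / [1 - sum_{j=1..k-1} phi_{k-1,j} rho(j)],
  phi_{k,j} = phi_{k-1,j} - phi_{kk} phi_{k-1,k-j},  j = 1..k-1.
Step k = 1:
  phi_11 = rho(1) = 0.303.
Step k = 2:
  phi_22 = [rho(2) - phi_11 rho(1)] / [1 - phi_11 rho(1)] = [0.1168 - (0.303)(0.303)] / [1 - (0.303)(0.303)]
         = 0.024991 / 0.908191 = 0.027517.
  Update: phi_21 = phi_11 - phi_22 phi_11 = 0.303 - (0.027517)(0.303) = 0.294662.
Step k = 3:
  phi_33 = [rho(3) - phi_21 rho(2) - phi_22 rho(1)] / [1 - phi_21 rho(1) - phi_22 rho(2)]
    numerator   = 0.4602 - (0.294662)(0.1168) - (0.027517)(0.303) = 0.4174457
    denominator = 1 - (0.294662)(0.303) - (0.027517)(0.1168) = 0.90750331
  phi_33 = 0.4174457 / 0.90750331 = 0.46.
Therefore phi_{33} = 0.4600.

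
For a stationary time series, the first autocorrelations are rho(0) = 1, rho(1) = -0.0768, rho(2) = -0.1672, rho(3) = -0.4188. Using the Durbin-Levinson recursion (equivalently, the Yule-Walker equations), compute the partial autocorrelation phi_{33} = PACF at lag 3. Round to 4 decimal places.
\phi_{33} = -0.4640

The PACF at lag k is phi_{kk}, the last component of the solution
to the Yule-Walker system G_k phi = r_k where
  (G_k)_{ij} = rho(|i - j|), (r_k)_i = rho(i), i,j = 1..k.
Equivalently, Durbin-Levinson gives phi_{kk} iteratively:
  phi_{11} = rho(1)
  phi_{kk} = [rho(k) - sum_{j=1..k-1} phi_{k-1,j} rho(k-j)]
            / [1 - sum_{j=1..k-1} phi_{k-1,j} rho(j)],
  phi_{k,j} = phi_{k-1,j} - phi_{kk} phi_{k-1,k-j},  j = 1..k-1.
Step k = 1:
  phi_11 = rho(1) = -0.0768.
Step k = 2:
  phi_22 = [rho(2) - phi_11 rho(1)] / [1 - phi_11 rho(1)] = [-0.1672 - (-0.0768)(-0.0768)] / [1 - (-0.0768)(-0.0768)]
         = -0.17309824 / 0.99410176 = -0.174125.
  Update: phi_21 = phi_11 - phi_22 phi_11 = -0.0768 - (-0.174125)(-0.0768) = -0.090173.
Step k = 3:
  phi_33 = [rho(3) - phi_21 rho(2) - phi_22 rho(1)] / [1 - phi_21 rho(1) - phi_22 rho(2)]
    numerator   = -0.4188 - (-0.090173)(-0.1672) - (-0.174125)(-0.0768) = -0.44724972
    denominator = 1 - (-0.090173)(-0.0768) - (-0.174125)(-0.1672) = 0.96396098
  phi_33 = -0.44724972 / 0.96396098 = -0.464.
Therefore phi_{33} = -0.4640.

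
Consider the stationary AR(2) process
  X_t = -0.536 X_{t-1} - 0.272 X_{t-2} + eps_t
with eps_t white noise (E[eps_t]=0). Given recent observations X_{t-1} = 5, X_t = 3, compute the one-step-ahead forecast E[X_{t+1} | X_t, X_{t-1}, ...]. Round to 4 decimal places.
E[X_{t+1} \mid \mathcal F_t] = -2.9680

For an AR(p) model X_t = c + sum_i phi_i X_{t-i} + eps_t, the
one-step-ahead conditional mean is
  E[X_{t+1} | X_t, ...] = c + sum_i phi_i X_{t+1-i}.
Substitute known values:
  E[X_{t+1} | ...] = (-0.536) * (3) + (-0.272) * (5)
                   = -2.9680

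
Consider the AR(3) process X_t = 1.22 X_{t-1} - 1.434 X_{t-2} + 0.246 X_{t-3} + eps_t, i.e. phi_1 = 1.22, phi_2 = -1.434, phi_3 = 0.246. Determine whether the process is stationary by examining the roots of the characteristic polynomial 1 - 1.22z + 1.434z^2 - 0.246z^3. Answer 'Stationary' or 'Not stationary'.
\text{Not stationary}

The AR(p) characteristic polynomial is P(z) = 1 - 1.22z + 1.434z^2 - 0.246z^3.
Stationarity requires all roots to lie outside the unit circle, i.e. |z| > 1 for every root.
Degree 3: look for a simple real root z0 first, then factor out (1 - z/z0) and solve the remaining quadratic.
Testing z0 = 5: P(5) = 1 + (-1.22)(5) + (1.434)(5)^2 + (-0.246)(5)^3
  = 1 + (-6.1) + (35.85) + (-30.75) = 0.  So z_0 = 5 is a root, |z_0| = 5.
Divide out the factor (1 - 0.2 z) = (1 - z/z0) (since 1/z0 = 0.2):
  P(z) = (1 - 0.2 z)(1 + (-1.02) z + (1.23) z^2)
  [check: z-coef -1.02 - (0.2) = -1.22; z^2-coef 1.23 - (0.2)(-1.02) = 1.434; z^3-coef -(0.2)(1.23) = -0.246.]
Remaining roots from the quadratic factor 1 + (-1.02) z + (1.23) z^2:
  Set 1 + (-1.02) z + (1.23) z^2 = 0, i.e. a z^2 + b z + c = 0 with a = 1.23, b = -1.02, c = 1.
  Discriminant D = b^2 - 4ac = (-1.02)^2 - 4*(1.23)*1 = 1.0404 - (4.92) = -3.8796.
  D < 0, so the roots are the complex-conjugate pair z = (-b +/- i sqrt(-D)) / (2a) = 0.4146 +/- 0.8007i.
  For a conjugate pair |z|^2 = z * conj(z) = (product of roots) = c/a = 1/(1.23) = 0.813008, so |z| = sqrt(0.813008) = 0.9017 for both roots.
Moduli of all roots: 5.0000, 0.9017, 0.9017.
All moduli strictly greater than 1? No.
Verdict: Not stationary.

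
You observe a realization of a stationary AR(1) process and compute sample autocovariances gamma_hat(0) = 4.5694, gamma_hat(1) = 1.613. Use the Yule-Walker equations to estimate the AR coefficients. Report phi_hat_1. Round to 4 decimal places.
\hat\phi_{1} = 0.3530

The Yule-Walker equations for an AR(p) process read, in matrix form,
  Gamma_p phi = r_p,   with   (Gamma_p)_{ij} = gamma(|i - j|),
                       (r_p)_i = gamma(i),   i,j = 1..p.
Substitute the sample gammas (Toeplitz matrix and right-hand side of size 1):
  Gamma_p = [[4.5694]]
  r_p     = [1.613]
With p = 1 this is the single equation gamma(0) phi_1 = gamma(1):
  phi_hat_1 = gamma(1) / gamma(0) = 1.613 / 4.5694 = 0.3530.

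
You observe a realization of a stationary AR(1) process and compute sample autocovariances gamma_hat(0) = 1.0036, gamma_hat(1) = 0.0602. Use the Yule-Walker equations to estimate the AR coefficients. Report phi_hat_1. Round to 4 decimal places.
\hat\phi_{1} = 0.0600

The Yule-Walker equations for an AR(p) process read, in matrix form,
  Gamma_p phi = r_p,   with   (Gamma_p)_{ij} = gamma(|i - j|),
                       (r_p)_i = gamma(i),   i,j = 1..p.
Substitute the sample gammas (Toeplitz matrix and right-hand side of size 1):
  Gamma_p = [[1.0036]]
  r_p     = [0.0602]
With p = 1 this is the single equation gamma(0) phi_1 = gamma(1):
  phi_hat_1 = gamma(1) / gamma(0) = 0.0602 / 1.0036 = 0.0600.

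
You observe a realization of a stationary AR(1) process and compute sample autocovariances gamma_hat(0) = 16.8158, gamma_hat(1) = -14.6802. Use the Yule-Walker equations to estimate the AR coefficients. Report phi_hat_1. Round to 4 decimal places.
\hat\phi_{1} = -0.8730

The Yule-Walker equations for an AR(p) process read, in matrix form,
  Gamma_p phi = r_p,   with   (Gamma_p)_{ij} = gamma(|i - j|),
                       (r_p)_i = gamma(i),   i,j = 1..p.
Substitute the sample gammas (Toeplitz matrix and right-hand side of size 1):
  Gamma_p = [[16.8158]]
  r_p     = [-14.6802]
With p = 1 this is the single equation gamma(0) phi_1 = gamma(1):
  phi_hat_1 = gamma(1) / gamma(0) = -14.6802 / 16.8158 = -0.8730.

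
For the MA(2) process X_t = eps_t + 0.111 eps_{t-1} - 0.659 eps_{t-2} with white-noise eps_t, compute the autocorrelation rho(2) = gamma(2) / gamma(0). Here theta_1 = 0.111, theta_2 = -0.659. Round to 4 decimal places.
\rho(2) = -0.4556

For an MA(q) process with theta_0 = 1, the autocovariance is
  gamma(k) = sigma^2 * sum_{i=0..q-k} theta_i * theta_{i+k},
and rho(k) = gamma(k) / gamma(0). Sigma^2 cancels.
  numerator   = (1)*(-0.659) = -0.659.
  denominator = (1)^2 + (0.111)^2 + (-0.659)^2 = 1.446602.
  rho(2) = -0.659 / 1.446602 = -0.4556.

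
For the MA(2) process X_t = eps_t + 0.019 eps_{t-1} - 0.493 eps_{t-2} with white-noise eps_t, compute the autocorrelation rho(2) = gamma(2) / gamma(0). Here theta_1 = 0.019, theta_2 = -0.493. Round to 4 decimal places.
\rho(2) = -0.3965

For an MA(q) process with theta_0 = 1, the autocovariance is
  gamma(k) = sigma^2 * sum_{i=0..q-k} theta_i * theta_{i+k},
and rho(k) = gamma(k) / gamma(0). Sigma^2 cancels.
  numerator   = (1)*(-0.493) = -0.493.
  denominator = (1)^2 + (0.019)^2 + (-0.493)^2 = 1.24341.
  rho(2) = -0.493 / 1.24341 = -0.3965.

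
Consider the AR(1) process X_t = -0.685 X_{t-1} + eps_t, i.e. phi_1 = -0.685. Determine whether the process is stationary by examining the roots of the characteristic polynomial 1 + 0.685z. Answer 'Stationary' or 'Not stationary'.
\text{Stationary}

The AR(p) characteristic polynomial is P(z) = 1 + 0.685z.
Stationarity requires all roots to lie outside the unit circle, i.e. |z| > 1 for every root.
This is linear in z: 1 + (0.685) z = 0  =>  z = -1/(0.685) = -1.459854,  |z| = 1.459854.
Moduli of all roots: 1.4599.
All moduli strictly greater than 1? Yes.
Verdict: Stationary.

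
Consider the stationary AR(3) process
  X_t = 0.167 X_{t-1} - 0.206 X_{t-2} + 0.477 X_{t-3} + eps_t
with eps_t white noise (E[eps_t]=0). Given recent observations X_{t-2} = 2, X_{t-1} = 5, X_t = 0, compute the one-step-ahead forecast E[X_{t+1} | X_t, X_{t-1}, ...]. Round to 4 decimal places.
E[X_{t+1} \mid \mathcal F_t] = -0.0760

For an AR(p) model X_t = c + sum_i phi_i X_{t-i} + eps_t, the
one-step-ahead conditional mean is
  E[X_{t+1} | X_t, ...] = c + sum_i phi_i X_{t+1-i}.
Substitute known values:
  E[X_{t+1} | ...] = (0.167) * (0) + (-0.206) * (5) + (0.477) * (2)
                   = -0.0760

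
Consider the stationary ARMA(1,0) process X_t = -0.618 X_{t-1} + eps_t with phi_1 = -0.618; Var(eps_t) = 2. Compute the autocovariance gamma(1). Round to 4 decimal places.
\gamma(1) = -1.9998

Multiply the model equation by X_{t-k} and take expectations. With theta_0 = psi_0 = 1 and psi_j the MA(infinity) weights, this gives
  gamma(k) - sum_i phi_i gamma(k-i) = c_k,
  c_k = sigma^2 * sum_{j=k..q} theta_j psi_{j-k}   (c_k = 0 for k > q),
using gamma(-m) = gamma(m).
Pure AR (q = 0): c_0 = sigma^2 = 2, c_k = 0 for k >= 1.
Equations for k = 0 and k = 1 (AR order 1):
  gamma(0) = phi_1 gamma(1) + c_0
  gamma(1) = phi_1 gamma(0) + c_1
Substituting the second into the first: gamma(0) (1 - phi_1^2) = c_0 + phi_1 c_1, so
  gamma(0) = c_0 / (1 - phi_1^2) = 2 / (1 - (-0.618)^2) = 2 / 0.618076 = 3.235848.
  gamma(1) = phi_1 gamma(0) = (-0.618)(3.235848) = -1.999754.
Therefore gamma(1) = -1.9998 (to 4 decimal places).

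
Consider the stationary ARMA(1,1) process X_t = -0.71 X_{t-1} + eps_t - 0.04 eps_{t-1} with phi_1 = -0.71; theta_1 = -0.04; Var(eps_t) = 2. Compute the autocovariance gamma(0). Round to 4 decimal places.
\gamma(0) = 4.2686

Multiply the model equation by X_{t-k} and take expectations. With theta_0 = psi_0 = 1 and psi_j the MA(infinity) weights, this gives
  gamma(k) - sum_i phi_i gamma(k-i) = c_k,
  c_k = sigma^2 * sum_{j=k..q} theta_j psi_{j-k}   (c_k = 0 for k > q),
using gamma(-m) = gamma(m).
psi-weights needed (psi_j = theta_j + sum_i phi_i psi_{j-i}):
  psi_1 = theta_1 + phi_1 = -0.04 + (-0.71) = -0.75
Right-hand sides:
  c_0 = sigma^2 (1 + theta_1 psi_1) = 2 * (1 + (-0.04)(-0.75)) = 2 * 1.03 = 2.06
  c_1 = sigma^2 theta_1 = 2 * (-0.04) = -0.08
  c_2 = 0
Equations for k = 0 and k = 1 (AR order 1):
  gamma(0) = phi_1 gamma(1) + c_0
  gamma(1) = phi_1 gamma(0) + c_1
Substituting the second into the first: gamma(0) (1 - phi_1^2) = c_0 + phi_1 c_1, so
  gamma(0) = (c_0 + phi_1 c_1) / (1 - phi_1^2) = (2.06 + (-0.71)(-0.08)) / (1 - (-0.71)^2) = 2.1168 / 0.4959 = 4.268603.
Therefore gamma(0) = 4.2686 (to 4 decimal places).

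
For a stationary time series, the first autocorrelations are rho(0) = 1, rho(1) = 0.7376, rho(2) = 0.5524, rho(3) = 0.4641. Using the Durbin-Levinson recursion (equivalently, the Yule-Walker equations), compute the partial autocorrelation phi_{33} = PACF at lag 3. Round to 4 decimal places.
\phi_{33} = 0.1110

The PACF at lag k is phi_{kk}, the last component of the solution
to the Yule-Walker system G_k phi = r_k where
  (G_k)_{ij} = rho(|i - j|), (r_k)_i = rho(i), i,j = 1..k.
Equivalently, Durbin-Levinson gives phi_{kk} iteratively:
  phi_{11} = rho(1)
  phi_{kk} = [rho(k) - sum_{j=1..k-1} phi_{k-1,j} rho(k-j)]
            / [1 - sum_{j=1..k-1} phi_{k-1,j} rho(j)],
  phi_{k,j} = phi_{k-1,j} - phi_{kk} phi_{k-1,k-j},  j = 1..k-1.
Step k = 1:
  phi_11 = rho(1) = 0.7376.
Step k = 2:
  phi_22 = [rho(2) - phi_11 rho(1)] / [1 - phi_11 rho(1)] = [0.5524 - (0.7376)(0.7376)] / [1 - (0.7376)(0.7376)]
         = 0.00834624 / 0.45594624 = 0.018305.
  Update: phi_21 = phi_11 - phi_22 phi_11 = 0.7376 - (0.018305)(0.7376) = 0.724098.
Step k = 3:
  phi_33 = [rho(3) - phi_21 rho(2) - phi_22 rho(1)] / [1 - phi_21 rho(1) - phi_22 rho(2)]
    numerator   = 0.4641 - (0.724098)(0.5524) - (0.018305)(0.7376) = 0.05060626
    denominator = 1 - (0.724098)(0.7376) - (0.018305)(0.5524) = 0.45579346
  phi_33 = 0.05060626 / 0.45579346 = 0.111.
Therefore phi_{33} = 0.1110.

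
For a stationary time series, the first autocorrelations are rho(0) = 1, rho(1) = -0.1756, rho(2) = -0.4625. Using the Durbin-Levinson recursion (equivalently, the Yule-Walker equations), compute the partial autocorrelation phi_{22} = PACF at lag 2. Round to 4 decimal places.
\phi_{22} = -0.5090

The PACF at lag k is phi_{kk}, the last component of the solution
to the Yule-Walker system G_k phi = r_k where
  (G_k)_{ij} = rho(|i - j|), (r_k)_i = rho(i), i,j = 1..k.
Equivalently, Durbin-Levinson gives phi_{kk} iteratively:
  phi_{11} = rho(1)
  phi_{kk} = [rho(k) - sum_{j=1..k-1} phi_{k-1,j} rho(k-j)]
            / [1 - sum_{j=1..k-1} phi_{k-1,j} rho(j)],
  phi_{k,j} = phi_{k-1,j} - phi_{kk} phi_{k-1,k-j},  j = 1..k-1.
Step k = 1:
  phi_11 = rho(1) = -0.1756.
Step k = 2:
  phi_22 = [rho(2) - phi_11 rho(1)] / [1 - phi_11 rho(1)] = [-0.4625 - (-0.1756)(-0.1756)] / [1 - (-0.1756)(-0.1756)]
         = -0.49333536 / 0.96916464 = -0.509.
Therefore phi_{22} = -0.5090.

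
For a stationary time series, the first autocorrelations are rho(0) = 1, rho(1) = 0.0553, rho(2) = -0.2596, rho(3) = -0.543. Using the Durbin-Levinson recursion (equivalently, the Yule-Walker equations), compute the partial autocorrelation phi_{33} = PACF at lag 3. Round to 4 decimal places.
\phi_{33} = -0.5500

The PACF at lag k is phi_{kk}, the last component of the solution
to the Yule-Walker system G_k phi = r_k where
  (G_k)_{ij} = rho(|i - j|), (r_k)_i = rho(i), i,j = 1..k.
Equivalently, Durbin-Levinson gives phi_{kk} iteratively:
  phi_{11} = rho(1)
  phi_{kk} = [rho(k) - sum_{j=1..k-1} phi_{k-1,j} rho(k-j)]
            / [1 - sum_{j=1..k-1} phi_{k-1,j} rho(j)],
  phi_{k,j} = phi_{k-1,j} - phi_{kk} phi_{k-1,k-j},  j = 1..k-1.
Step k = 1:
  phi_11 = rho(1) = 0.0553.
Step k = 2:
  phi_22 = [rho(2) - phi_11 rho(1)] / [1 - phi_11 rho(1)] = [-0.2596 - (0.0553)(0.0553)] / [1 - (0.0553)(0.0553)]
         = -0.26265809 / 0.99694191 = -0.263464.
  Update: phi_21 = phi_11 - phi_22 phi_11 = 0.0553 - (-0.263464)(0.0553) = 0.06987.
Step k = 3:
  phi_33 = [rho(3) - phi_21 rho(2) - phi_22 rho(1)] / [1 - phi_21 rho(1) - phi_22 rho(2)]
    numerator   = -0.543 - (0.06987)(-0.2596) - (-0.263464)(0.0553) = -0.51029232
    denominator = 1 - (0.06987)(0.0553) - (-0.263464)(-0.2596) = 0.92774102
  phi_33 = -0.51029232 / 0.92774102 = -0.55.
Therefore phi_{33} = -0.5500.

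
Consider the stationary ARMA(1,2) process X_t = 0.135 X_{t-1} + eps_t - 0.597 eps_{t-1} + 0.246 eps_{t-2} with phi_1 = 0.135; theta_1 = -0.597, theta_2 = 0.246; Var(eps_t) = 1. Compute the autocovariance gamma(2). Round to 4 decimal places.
\gamma(2) = 0.1728

Multiply the model equation by X_{t-k} and take expectations. With theta_0 = psi_0 = 1 and psi_j the MA(infinity) weights, this gives
  gamma(k) - sum_i phi_i gamma(k-i) = c_k,
  c_k = sigma^2 * sum_{j=k..q} theta_j psi_{j-k}   (c_k = 0 for k > q),
using gamma(-m) = gamma(m).
psi-weights needed (psi_j = theta_j + sum_i phi_i psi_{j-i}):
  psi_1 = theta_1 + phi_1 = -0.597 + (0.135) = -0.462
  psi_2 = theta_2 + phi_1 psi_1 = 0.246 + (0.135)(-0.462) = 0.18363
Right-hand sides:
  c_0 = sigma^2 (1 + theta_1 psi_1 + theta_2 psi_2) = 1 * (1 + (-0.597)(-0.462) + (0.246)(0.18363)) = 1 * 1.320987 = 1.320987
  c_1 = sigma^2 (theta_1 + theta_2 psi_1) = 1 * (-0.597 + (0.246)(-0.462)) = -0.710652
  c_2 = sigma^2 theta_2 = 1 * (0.246) = 0.246
Equations for k = 0 and k = 1 (AR order 1):
  gamma(0) = phi_1 gamma(1) + c_0
  gamma(1) = phi_1 gamma(0) + c_1
Substituting the second into the first: gamma(0) (1 - phi_1^2) = c_0 + phi_1 c_1, so
  gamma(0) = (c_0 + phi_1 c_1) / (1 - phi_1^2) = (1.320987 + (0.135)(-0.710652)) / (1 - (0.135)^2) = 1.225049 / 0.981775 = 1.24779.
  gamma(1) = phi_1 gamma(0) + c_1 = (0.135)(1.24779) + (-0.710652) = -0.5422.
For k = 2: gamma(2) = phi_1 gamma(1) + c_2
  = (0.135)(-0.5422) + (0.246) = 0.172803.
Therefore gamma(2) = 0.1728 (to 4 decimal places).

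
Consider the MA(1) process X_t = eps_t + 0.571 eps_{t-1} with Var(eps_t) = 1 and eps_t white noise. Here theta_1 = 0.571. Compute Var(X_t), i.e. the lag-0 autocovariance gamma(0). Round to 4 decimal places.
\gamma(0) = 1.3260

For an MA(q) process X_t = eps_t + sum_i theta_i eps_{t-i} with
Var(eps_t) = sigma^2, the variance is
  gamma(0) = sigma^2 * (1 + sum_i theta_i^2).
  sum_i theta_i^2 = (0.571)^2 = 0.326041.
  gamma(0) = 1 * (1 + 0.326041) = 1 * 1.326041 = 1.326041, which rounds to 1.3260.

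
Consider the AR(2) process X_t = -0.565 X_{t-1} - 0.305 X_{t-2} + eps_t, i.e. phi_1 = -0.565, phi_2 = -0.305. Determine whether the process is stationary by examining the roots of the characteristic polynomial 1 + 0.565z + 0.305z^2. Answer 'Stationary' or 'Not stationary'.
\text{Stationary}

The AR(p) characteristic polynomial is P(z) = 1 + 0.565z + 0.305z^2.
Stationarity requires all roots to lie outside the unit circle, i.e. |z| > 1 for every root.
Set 1 + (0.565) z + (0.305) z^2 = 0, i.e. a z^2 + b z + c = 0 with a = 0.305, b = 0.565, c = 1.
Discriminant D = b^2 - 4ac = (0.565)^2 - 4*(0.305)*1 = 0.319225 - (1.22) = -0.900775.
D < 0, so the roots are the complex-conjugate pair z = (-b +/- i sqrt(-D)) / (2a) = -0.9262 +/- 1.5559i.
For a conjugate pair |z|^2 = z * conj(z) = (product of roots) = c/a = 1/(0.305) = 3.278689, so |z| = sqrt(3.278689) = 1.8107 for both roots.
Moduli of all roots: 1.8107, 1.8107.
All moduli strictly greater than 1? Yes.
Verdict: Stationary.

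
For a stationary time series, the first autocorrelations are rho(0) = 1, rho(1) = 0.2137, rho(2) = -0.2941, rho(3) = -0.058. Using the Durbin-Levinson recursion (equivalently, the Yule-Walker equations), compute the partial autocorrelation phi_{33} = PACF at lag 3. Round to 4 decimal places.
\phi_{33} = 0.1240

The PACF at lag k is phi_{kk}, the last component of the solution
to the Yule-Walker system G_k phi = r_k where
  (G_k)_{ij} = rho(|i - j|), (r_k)_i = rho(i), i,j = 1..k.
Equivalently, Durbin-Levinson gives phi_{kk} iteratively:
  phi_{11} = rho(1)
  phi_{kk} = [rho(k) - sum_{j=1..k-1} phi_{k-1,j} rho(k-j)]
            / [1 - sum_{j=1..k-1} phi_{k-1,j} rho(j)],
  phi_{k,j} = phi_{k-1,j} - phi_{kk} phi_{k-1,k-j},  j = 1..k-1.
Step k = 1:
  phi_11 = rho(1) = 0.2137.
Step k = 2:
  phi_22 = [rho(2) - phi_11 rho(1)] / [1 - phi_11 rho(1)] = [-0.2941 - (0.2137)(0.2137)] / [1 - (0.2137)(0.2137)]
         = -0.33976769 / 0.95433231 = -0.356027.
  Update: phi_21 = phi_11 - phi_22 phi_11 = 0.2137 - (-0.356027)(0.2137) = 0.289783.
Step k = 3:
  phi_33 = [rho(3) - phi_21 rho(2) - phi_22 rho(1)] / [1 - phi_21 rho(1) - phi_22 rho(2)]
    numerator   = -0.058 - (0.289783)(-0.2941) - (-0.356027)(0.2137) = 0.10330803
    denominator = 1 - (0.289783)(0.2137) - (-0.356027)(-0.2941) = 0.83336597
  phi_33 = 0.10330803 / 0.83336597 = 0.124.
Therefore phi_{33} = 0.1240.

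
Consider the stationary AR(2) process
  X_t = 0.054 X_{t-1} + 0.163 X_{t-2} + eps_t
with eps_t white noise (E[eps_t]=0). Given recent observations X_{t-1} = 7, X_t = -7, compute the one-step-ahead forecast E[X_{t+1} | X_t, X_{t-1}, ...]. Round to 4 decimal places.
E[X_{t+1} \mid \mathcal F_t] = 0.7630

For an AR(p) model X_t = c + sum_i phi_i X_{t-i} + eps_t, the
one-step-ahead conditional mean is
  E[X_{t+1} | X_t, ...] = c + sum_i phi_i X_{t+1-i}.
Substitute known values:
  E[X_{t+1} | ...] = (0.054) * (-7) + (0.163) * (7)
                   = 0.7630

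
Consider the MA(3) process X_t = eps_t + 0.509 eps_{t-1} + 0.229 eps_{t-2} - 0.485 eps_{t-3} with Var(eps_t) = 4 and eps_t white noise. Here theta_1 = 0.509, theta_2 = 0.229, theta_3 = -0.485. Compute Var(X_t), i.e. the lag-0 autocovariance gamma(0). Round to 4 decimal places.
\gamma(0) = 6.1870

For an MA(q) process X_t = eps_t + sum_i theta_i eps_{t-i} with
Var(eps_t) = sigma^2, the variance is
  gamma(0) = sigma^2 * (1 + sum_i theta_i^2).
  sum_i theta_i^2 = (0.509)^2 + (0.229)^2 + (-0.485)^2 = 0.259081 + 0.052441 + 0.235225 = 0.546747.
  gamma(0) = 4 * (1 + 0.546747) = 4 * 1.546747 = 6.186988, which rounds to 6.1870.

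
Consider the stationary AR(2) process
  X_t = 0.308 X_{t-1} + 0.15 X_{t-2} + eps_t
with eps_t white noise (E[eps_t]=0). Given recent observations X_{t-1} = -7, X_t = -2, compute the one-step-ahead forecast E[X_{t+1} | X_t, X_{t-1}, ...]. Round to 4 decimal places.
E[X_{t+1} \mid \mathcal F_t] = -1.6660

For an AR(p) model X_t = c + sum_i phi_i X_{t-i} + eps_t, the
one-step-ahead conditional mean is
  E[X_{t+1} | X_t, ...] = c + sum_i phi_i X_{t+1-i}.
Substitute known values:
  E[X_{t+1} | ...] = (0.308) * (-2) + (0.15) * (-7)
                   = -1.6660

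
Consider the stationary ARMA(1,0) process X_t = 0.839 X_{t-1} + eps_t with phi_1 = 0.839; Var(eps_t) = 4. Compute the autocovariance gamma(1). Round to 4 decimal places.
\gamma(1) = 11.3348

Multiply the model equation by X_{t-k} and take expectations. With theta_0 = psi_0 = 1 and psi_j the MA(infinity) weights, this gives
  gamma(k) - sum_i phi_i gamma(k-i) = c_k,
  c_k = sigma^2 * sum_{j=k..q} theta_j psi_{j-k}   (c_k = 0 for k > q),
using gamma(-m) = gamma(m).
Pure AR (q = 0): c_0 = sigma^2 = 4, c_k = 0 for k >= 1.
Equations for k = 0 and k = 1 (AR order 1):
  gamma(0) = phi_1 gamma(1) + c_0
  gamma(1) = phi_1 gamma(0) + c_1
Substituting the second into the first: gamma(0) (1 - phi_1^2) = c_0 + phi_1 c_1, so
  gamma(0) = c_0 / (1 - phi_1^2) = 4 / (1 - (0.839)^2) = 4 / 0.296079 = 13.509908.
  gamma(1) = phi_1 gamma(0) = (0.839)(13.509908) = 11.334813.
Therefore gamma(1) = 11.3348 (to 4 decimal places).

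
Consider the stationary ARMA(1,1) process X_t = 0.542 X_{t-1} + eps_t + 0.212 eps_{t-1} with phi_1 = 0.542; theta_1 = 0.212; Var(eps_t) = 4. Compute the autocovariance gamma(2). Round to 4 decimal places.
\gamma(2) = 2.5806

Multiply the model equation by X_{t-k} and take expectations. With theta_0 = psi_0 = 1 and psi_j the MA(infinity) weights, this gives
  gamma(k) - sum_i phi_i gamma(k-i) = c_k,
  c_k = sigma^2 * sum_{j=k..q} theta_j psi_{j-k}   (c_k = 0 for k > q),
using gamma(-m) = gamma(m).
psi-weights needed (psi_j = theta_j + sum_i phi_i psi_{j-i}):
  psi_1 = theta_1 + phi_1 = 0.212 + (0.542) = 0.754
Right-hand sides:
  c_0 = sigma^2 (1 + theta_1 psi_1) = 4 * (1 + (0.212)(0.754)) = 4 * 1.159848 = 4.639392
  c_1 = sigma^2 theta_1 = 4 * (0.212) = 0.848
  c_2 = 0
Equations for k = 0 and k = 1 (AR order 1):
  gamma(0) = phi_1 gamma(1) + c_0
  gamma(1) = phi_1 gamma(0) + c_1
Substituting the second into the first: gamma(0) (1 - phi_1^2) = c_0 + phi_1 c_1, so
  gamma(0) = (c_0 + phi_1 c_1) / (1 - phi_1^2) = (4.639392 + (0.542)(0.848)) / (1 - (0.542)^2) = 5.099008 / 0.706236 = 7.219977.
  gamma(1) = phi_1 gamma(0) + c_1 = (0.542)(7.219977) + (0.848) = 4.761228.
For k = 2 (> q): gamma(2) = phi_1 gamma(1) = (0.542)(4.761228) = 2.580585.
Therefore gamma(2) = 2.5806 (to 4 decimal places).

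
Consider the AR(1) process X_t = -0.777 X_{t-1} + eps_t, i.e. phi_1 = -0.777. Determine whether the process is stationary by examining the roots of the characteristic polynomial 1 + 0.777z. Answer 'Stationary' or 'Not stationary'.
\text{Stationary}

The AR(p) characteristic polynomial is P(z) = 1 + 0.777z.
Stationarity requires all roots to lie outside the unit circle, i.e. |z| > 1 for every root.
This is linear in z: 1 + (0.777) z = 0  =>  z = -1/(0.777) = -1.287001,  |z| = 1.287001.
Moduli of all roots: 1.2870.
All moduli strictly greater than 1? Yes.
Verdict: Stationary.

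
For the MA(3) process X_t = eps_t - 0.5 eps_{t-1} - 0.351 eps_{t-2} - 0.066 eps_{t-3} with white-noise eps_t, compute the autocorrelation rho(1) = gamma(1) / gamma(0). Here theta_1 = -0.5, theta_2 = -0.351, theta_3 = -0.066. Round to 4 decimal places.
\rho(1) = -0.2187

For an MA(q) process with theta_0 = 1, the autocovariance is
  gamma(k) = sigma^2 * sum_{i=0..q-k} theta_i * theta_{i+k},
and rho(k) = gamma(k) / gamma(0). Sigma^2 cancels.
  numerator   = (1)*(-0.5) + (-0.5)*(-0.351) + (-0.351)*(-0.066) = -0.301334.
  denominator = (1)^2 + (-0.5)^2 + (-0.351)^2 + (-0.066)^2 = 1.377557.
  rho(1) = -0.301334 / 1.377557 = -0.2187.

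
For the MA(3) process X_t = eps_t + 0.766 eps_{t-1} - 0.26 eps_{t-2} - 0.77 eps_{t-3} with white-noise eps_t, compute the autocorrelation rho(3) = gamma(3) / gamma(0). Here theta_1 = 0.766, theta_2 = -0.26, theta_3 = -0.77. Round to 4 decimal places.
\rho(3) = -0.3426

For an MA(q) process with theta_0 = 1, the autocovariance is
  gamma(k) = sigma^2 * sum_{i=0..q-k} theta_i * theta_{i+k},
and rho(k) = gamma(k) / gamma(0). Sigma^2 cancels.
  numerator   = (1)*(-0.77) = -0.77.
  denominator = (1)^2 + (0.766)^2 + (-0.26)^2 + (-0.77)^2 = 2.247256.
  rho(3) = -0.77 / 2.247256 = -0.3426.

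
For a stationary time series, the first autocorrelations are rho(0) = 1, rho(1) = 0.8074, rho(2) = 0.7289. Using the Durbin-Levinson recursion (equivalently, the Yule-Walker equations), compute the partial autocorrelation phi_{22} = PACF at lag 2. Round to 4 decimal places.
\phi_{22} = 0.2212

The PACF at lag k is phi_{kk}, the last component of the solution
to the Yule-Walker system G_k phi = r_k where
  (G_k)_{ij} = rho(|i - j|), (r_k)_i = rho(i), i,j = 1..k.
Equivalently, Durbin-Levinson gives phi_{kk} iteratively:
  phi_{11} = rho(1)
  phi_{kk} = [rho(k) - sum_{j=1..k-1} phi_{k-1,j} rho(k-j)]
            / [1 - sum_{j=1..k-1} phi_{k-1,j} rho(j)],
  phi_{k,j} = phi_{k-1,j} - phi_{kk} phi_{k-1,k-j},  j = 1..k-1.
Step k = 1:
  phi_11 = rho(1) = 0.8074.
Step k = 2:
  phi_22 = [rho(2) - phi_11 rho(1)] / [1 - phi_11 rho(1)] = [0.7289 - (0.8074)(0.8074)] / [1 - (0.8074)(0.8074)]
         = 0.07700524 / 0.34810524 = 0.2212.
Therefore phi_{22} = 0.2212.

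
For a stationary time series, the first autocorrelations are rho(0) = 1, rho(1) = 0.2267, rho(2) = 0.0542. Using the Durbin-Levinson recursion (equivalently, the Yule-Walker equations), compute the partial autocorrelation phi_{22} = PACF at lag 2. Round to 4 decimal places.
\phi_{22} = 0.0030

The PACF at lag k is phi_{kk}, the last component of the solution
to the Yule-Walker system G_k phi = r_k where
  (G_k)_{ij} = rho(|i - j|), (r_k)_i = rho(i), i,j = 1..k.
Equivalently, Durbin-Levinson gives phi_{kk} iteratively:
  phi_{11} = rho(1)
  phi_{kk} = [rho(k) - sum_{j=1..k-1} phi_{k-1,j} rho(k-j)]
            / [1 - sum_{j=1..k-1} phi_{k-1,j} rho(j)],
  phi_{k,j} = phi_{k-1,j} - phi_{kk} phi_{k-1,k-j},  j = 1..k-1.
Step k = 1:
  phi_11 = rho(1) = 0.2267.
Step k = 2:
  phi_22 = [rho(2) - phi_11 rho(1)] / [1 - phi_11 rho(1)] = [0.0542 - (0.2267)(0.2267)] / [1 - (0.2267)(0.2267)]
         = 0.00280711 / 0.94860711 = 0.003.
Therefore phi_{22} = 0.0030.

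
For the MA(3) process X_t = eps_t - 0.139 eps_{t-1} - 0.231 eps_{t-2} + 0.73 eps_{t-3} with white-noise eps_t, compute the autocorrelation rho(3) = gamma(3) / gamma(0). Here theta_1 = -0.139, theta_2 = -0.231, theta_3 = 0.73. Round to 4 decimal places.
\rho(3) = 0.4547

For an MA(q) process with theta_0 = 1, the autocovariance is
  gamma(k) = sigma^2 * sum_{i=0..q-k} theta_i * theta_{i+k},
and rho(k) = gamma(k) / gamma(0). Sigma^2 cancels.
  numerator   = (1)*(0.73) = 0.73.
  denominator = (1)^2 + (-0.139)^2 + (-0.231)^2 + (0.73)^2 = 1.605582.
  rho(3) = 0.73 / 1.605582 = 0.4547.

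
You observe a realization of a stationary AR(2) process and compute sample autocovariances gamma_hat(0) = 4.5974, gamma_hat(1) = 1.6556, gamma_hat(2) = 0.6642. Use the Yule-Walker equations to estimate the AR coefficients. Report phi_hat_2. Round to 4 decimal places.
\hat\phi_{2} = 0.0170

The Yule-Walker equations for an AR(p) process read, in matrix form,
  Gamma_p phi = r_p,   with   (Gamma_p)_{ij} = gamma(|i - j|),
                       (r_p)_i = gamma(i),   i,j = 1..p.
Substitute the sample gammas (Toeplitz matrix and right-hand side of size 2):
  Gamma_p = [[4.5974, 1.6556], [1.6556, 4.5974]]
  r_p     = [1.6556, 0.6642]
Written out:
  4.5974 phi_1 + 1.6556 phi_2 = 1.6556
  1.6556 phi_1 + 4.5974 phi_2 = 0.6642
Solve by Cramer's rule:
  det = gamma(0)^2 - gamma(1)^2 = (4.5974)^2 - (1.6556)^2 = 21.13608676 - 2.74101136 = 18.3950754
  phi_hat_1 = [gamma(1) gamma(0) - gamma(1) gamma(2)] / det = [(1.6556)(4.5974) - (1.6556)(0.6642)] / 18.3950754 = 6.51180592 / 18.3950754 = 0.354
  phi_hat_2 = [gamma(0) gamma(2) - gamma(1)^2] / det = [(4.5974)(0.6642) - (1.6556)^2] / 18.3950754 = 0.31258172 / 18.3950754 = 0.017
So phi_hat = [0.3540, 0.0170].
Therefore phi_hat_2 = 0.0170.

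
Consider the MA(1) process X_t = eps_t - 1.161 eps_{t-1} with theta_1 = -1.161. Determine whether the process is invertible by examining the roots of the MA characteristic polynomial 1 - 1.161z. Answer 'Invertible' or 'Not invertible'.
\text{Not invertible}

The MA(q) characteristic polynomial is P(z) = 1 - 1.161z.
Invertibility requires all roots to lie outside the unit circle, i.e. |z| > 1 for every root.
This is linear in z: 1 + (-1.161) z = 0  =>  z = -1/(-1.161) = 0.861326,  |z| = 0.861326.
Moduli of all roots: 0.8613.
All moduli strictly greater than 1? No.
Verdict: Not invertible.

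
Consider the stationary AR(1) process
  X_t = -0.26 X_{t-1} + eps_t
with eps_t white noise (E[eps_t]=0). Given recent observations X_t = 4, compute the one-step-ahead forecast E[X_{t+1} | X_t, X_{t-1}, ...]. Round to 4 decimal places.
E[X_{t+1} \mid \mathcal F_t] = -1.0400

For an AR(p) model X_t = c + sum_i phi_i X_{t-i} + eps_t, the
one-step-ahead conditional mean is
  E[X_{t+1} | X_t, ...] = c + sum_i phi_i X_{t+1-i}.
Substitute known values:
  E[X_{t+1} | ...] = (-0.26) * (4)
                   = -1.0400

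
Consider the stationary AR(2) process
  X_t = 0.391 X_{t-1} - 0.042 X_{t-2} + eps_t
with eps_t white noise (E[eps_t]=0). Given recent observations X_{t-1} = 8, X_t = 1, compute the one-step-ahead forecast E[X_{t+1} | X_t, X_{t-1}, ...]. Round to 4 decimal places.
E[X_{t+1} \mid \mathcal F_t] = 0.0550

For an AR(p) model X_t = c + sum_i phi_i X_{t-i} + eps_t, the
one-step-ahead conditional mean is
  E[X_{t+1} | X_t, ...] = c + sum_i phi_i X_{t+1-i}.
Substitute known values:
  E[X_{t+1} | ...] = (0.391) * (1) + (-0.042) * (8)
                   = 0.0550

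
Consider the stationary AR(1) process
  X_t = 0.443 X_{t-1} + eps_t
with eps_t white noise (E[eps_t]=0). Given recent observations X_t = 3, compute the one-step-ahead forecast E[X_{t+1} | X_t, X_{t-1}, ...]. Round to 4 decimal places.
E[X_{t+1} \mid \mathcal F_t] = 1.3290

For an AR(p) model X_t = c + sum_i phi_i X_{t-i} + eps_t, the
one-step-ahead conditional mean is
  E[X_{t+1} | X_t, ...] = c + sum_i phi_i X_{t+1-i}.
Substitute known values:
  E[X_{t+1} | ...] = (0.443) * (3)
                   = 1.3290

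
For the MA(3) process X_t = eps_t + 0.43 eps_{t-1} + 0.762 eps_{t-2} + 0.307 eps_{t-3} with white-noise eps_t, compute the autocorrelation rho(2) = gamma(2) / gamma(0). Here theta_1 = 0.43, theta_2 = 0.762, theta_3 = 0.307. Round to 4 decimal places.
\rho(2) = 0.4807

For an MA(q) process with theta_0 = 1, the autocovariance is
  gamma(k) = sigma^2 * sum_{i=0..q-k} theta_i * theta_{i+k},
and rho(k) = gamma(k) / gamma(0). Sigma^2 cancels.
  numerator   = (1)*(0.762) + (0.43)*(0.307) = 0.89401.
  denominator = (1)^2 + (0.43)^2 + (0.762)^2 + (0.307)^2 = 1.859793.
  rho(2) = 0.89401 / 1.859793 = 0.4807.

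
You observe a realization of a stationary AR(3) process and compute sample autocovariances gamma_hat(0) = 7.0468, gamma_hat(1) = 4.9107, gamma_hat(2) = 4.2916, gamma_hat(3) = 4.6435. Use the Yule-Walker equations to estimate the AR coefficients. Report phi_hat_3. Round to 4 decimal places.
\hat\phi_{3} = 0.3490

The Yule-Walker equations for an AR(p) process read, in matrix form,
  Gamma_p phi = r_p,   with   (Gamma_p)_{ij} = gamma(|i - j|),
                       (r_p)_i = gamma(i),   i,j = 1..p.
Substitute the sample gammas (Toeplitz matrix and right-hand side of size 3):
  Gamma_p = [[7.0468, 4.9107, 4.2916], [4.9107, 7.0468, 4.9107], [4.2916, 4.9107, 7.0468]]
  r_p     = [4.9107, 4.2916, 4.6435]
Written out (R1..R3):
  (R1) 7.0468 phi_1 + 4.9107 phi_2 + 4.2916 phi_3 = 4.9107
  (R2) 4.9107 phi_1 + 7.0468 phi_2 + 4.9107 phi_3 = 4.2916
  (R3) 4.2916 phi_1 + 4.9107 phi_2 + 7.0468 phi_3 = 4.6435
Gaussian elimination:
  R2 <- R2 - (4.9107/7.0468) R1 = R2 - (0.69687) R1:  3.624683 phi_2 + 1.920015 phi_3 = 0.869483
  R3 <- R3 - (4.2916/7.0468) R1 = R3 - (0.609014) R1:  1.920015 phi_2 + 4.433155 phi_3 = 1.652815
  R3 <- R3 - (1.920015/3.624683) R2 = R3 - (0.529706) R2:  3.416113 phi_3 = 1.192245
Back-substitution:
  phi_hat_3 = 1.192245 / 3.416113 = 0.349006
  phi_hat_2 = (0.869483 - (1.920015)(0.349006)) / 3.624683 = 0.055008
  phi_hat_1 = (4.9107 - (4.9107)(0.055008) - (4.2916)(0.349006)) / 7.0468 = 0.445987
So phi_hat = [0.4460, 0.0550, 0.3490].
Therefore phi_hat_3 = 0.3490.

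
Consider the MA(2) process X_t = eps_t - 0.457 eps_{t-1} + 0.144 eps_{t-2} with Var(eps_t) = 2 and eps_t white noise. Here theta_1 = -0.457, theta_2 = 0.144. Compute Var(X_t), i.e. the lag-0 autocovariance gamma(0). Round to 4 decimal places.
\gamma(0) = 2.4592

For an MA(q) process X_t = eps_t + sum_i theta_i eps_{t-i} with
Var(eps_t) = sigma^2, the variance is
  gamma(0) = sigma^2 * (1 + sum_i theta_i^2).
  sum_i theta_i^2 = (-0.457)^2 + (0.144)^2 = 0.208849 + 0.020736 = 0.229585.
  gamma(0) = 2 * (1 + 0.229585) = 2 * 1.229585 = 2.45917, which rounds to 2.4592.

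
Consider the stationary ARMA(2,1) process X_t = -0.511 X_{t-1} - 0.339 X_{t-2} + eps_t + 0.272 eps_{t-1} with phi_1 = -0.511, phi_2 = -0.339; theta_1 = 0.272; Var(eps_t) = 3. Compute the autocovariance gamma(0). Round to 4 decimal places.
\gamma(0) = 3.4372

Multiply the model equation by X_{t-k} and take expectations. With theta_0 = psi_0 = 1 and psi_j the MA(infinity) weights, this gives
  gamma(k) - sum_i phi_i gamma(k-i) = c_k,
  c_k = sigma^2 * sum_{j=k..q} theta_j psi_{j-k}   (c_k = 0 for k > q),
using gamma(-m) = gamma(m).
psi-weights needed (psi_j = theta_j + sum_i phi_i psi_{j-i}):
  psi_1 = theta_1 + phi_1 = 0.272 + (-0.511) = -0.239
Right-hand sides:
  c_0 = sigma^2 (1 + theta_1 psi_1) = 3 * (1 + (0.272)(-0.239)) = 3 * 0.934992 = 2.804976
  c_1 = sigma^2 theta_1 = 3 * (0.272) = 0.816
  c_2 = 0
Equations for k = 0, 1, 2 (AR order 2, c_2 = 0):
  (E0) gamma(0) = phi_1 gamma(1) + phi_2 gamma(2) + c_0
  (E1) gamma(1) = phi_1 gamma(0) + phi_2 gamma(1) + c_1
  (E2) gamma(2) = phi_1 gamma(1) + phi_2 gamma(0)
From (E1): gamma(1) = A gamma(0) + B with
  A = phi_1 / (1 - phi_2) = -0.511 / 1.339 = -0.381628,   B = c_1 / (1 - phi_2) = 0.816 / 1.339 = 0.60941.
Insert (E2) into (E0): gamma(0) (1 - phi_2^2) = phi_1 (1 + phi_2) gamma(1) + c_0.
  phi_1 (1 + phi_2) = (-0.511)(0.661) = -0.337771,   1 - phi_2^2 = 0.885079.
Replace gamma(1) by A gamma(0) + B and collect gamma(0):
  gamma(0) [0.885079 - (-0.337771)(-0.381628)] = (-0.337771)(0.60941) + 2.804976
  gamma(0) * 0.756176 = 2.599135
  gamma(0) = 2.599135 / 0.756176 = 3.437209.
Therefore gamma(0) = 3.4372 (to 4 decimal places).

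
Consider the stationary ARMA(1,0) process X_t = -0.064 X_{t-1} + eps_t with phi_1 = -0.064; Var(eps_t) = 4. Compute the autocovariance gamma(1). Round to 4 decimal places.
\gamma(1) = -0.2571

Multiply the model equation by X_{t-k} and take expectations. With theta_0 = psi_0 = 1 and psi_j the MA(infinity) weights, this gives
  gamma(k) - sum_i phi_i gamma(k-i) = c_k,
  c_k = sigma^2 * sum_{j=k..q} theta_j psi_{j-k}   (c_k = 0 for k > q),
using gamma(-m) = gamma(m).
Pure AR (q = 0): c_0 = sigma^2 = 4, c_k = 0 for k >= 1.
Equations for k = 0 and k = 1 (AR order 1):
  gamma(0) = phi_1 gamma(1) + c_0
  gamma(1) = phi_1 gamma(0) + c_1
Substituting the second into the first: gamma(0) (1 - phi_1^2) = c_0 + phi_1 c_1, so
  gamma(0) = c_0 / (1 - phi_1^2) = 4 / (1 - (-0.064)^2) = 4 / 0.995904 = 4.016451.
  gamma(1) = phi_1 gamma(0) = (-0.064)(4.016451) = -0.257053.
Therefore gamma(1) = -0.2571 (to 4 decimal places).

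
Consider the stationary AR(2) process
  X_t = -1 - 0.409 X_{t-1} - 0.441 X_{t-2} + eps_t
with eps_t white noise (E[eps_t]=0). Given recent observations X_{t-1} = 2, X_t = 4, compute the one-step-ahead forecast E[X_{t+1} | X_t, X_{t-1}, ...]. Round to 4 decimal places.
E[X_{t+1} \mid \mathcal F_t] = -3.5180

For an AR(p) model X_t = c + sum_i phi_i X_{t-i} + eps_t, the
one-step-ahead conditional mean is
  E[X_{t+1} | X_t, ...] = c + sum_i phi_i X_{t+1-i}.
Substitute known values:
  E[X_{t+1} | ...] = -1 + (-0.409) * (4) + (-0.441) * (2)
                   = -3.5180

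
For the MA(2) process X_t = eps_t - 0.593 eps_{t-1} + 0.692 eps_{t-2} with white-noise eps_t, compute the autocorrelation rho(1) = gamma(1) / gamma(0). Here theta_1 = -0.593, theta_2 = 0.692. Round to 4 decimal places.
\rho(1) = -0.5481

For an MA(q) process with theta_0 = 1, the autocovariance is
  gamma(k) = sigma^2 * sum_{i=0..q-k} theta_i * theta_{i+k},
and rho(k) = gamma(k) / gamma(0). Sigma^2 cancels.
  numerator   = (1)*(-0.593) + (-0.593)*(0.692) = -1.003356.
  denominator = (1)^2 + (-0.593)^2 + (0.692)^2 = 1.830513.
  rho(1) = -1.003356 / 1.830513 = -0.5481.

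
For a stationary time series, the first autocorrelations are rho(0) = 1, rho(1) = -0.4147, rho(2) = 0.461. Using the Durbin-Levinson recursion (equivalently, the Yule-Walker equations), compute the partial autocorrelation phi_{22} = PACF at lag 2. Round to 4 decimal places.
\phi_{22} = 0.3491

The PACF at lag k is phi_{kk}, the last component of the solution
to the Yule-Walker system G_k phi = r_k where
  (G_k)_{ij} = rho(|i - j|), (r_k)_i = rho(i), i,j = 1..k.
Equivalently, Durbin-Levinson gives phi_{kk} iteratively:
  phi_{11} = rho(1)
  phi_{kk} = [rho(k) - sum_{j=1..k-1} phi_{k-1,j} rho(k-j)]
            / [1 - sum_{j=1..k-1} phi_{k-1,j} rho(j)],
  phi_{k,j} = phi_{k-1,j} - phi_{kk} phi_{k-1,k-j},  j = 1..k-1.
Step k = 1:
  phi_11 = rho(1) = -0.4147.
Step k = 2:
  phi_22 = [rho(2) - phi_11 rho(1)] / [1 - phi_11 rho(1)] = [0.461 - (-0.4147)(-0.4147)] / [1 - (-0.4147)(-0.4147)]
         = 0.28902391 / 0.82802391 = 0.3491.
Therefore phi_{22} = 0.3491.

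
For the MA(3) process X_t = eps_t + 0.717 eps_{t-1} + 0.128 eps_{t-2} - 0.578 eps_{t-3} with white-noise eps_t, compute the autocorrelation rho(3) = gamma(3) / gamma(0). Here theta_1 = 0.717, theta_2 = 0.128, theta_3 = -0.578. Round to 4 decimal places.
\rho(3) = -0.3100

For an MA(q) process with theta_0 = 1, the autocovariance is
  gamma(k) = sigma^2 * sum_{i=0..q-k} theta_i * theta_{i+k},
and rho(k) = gamma(k) / gamma(0). Sigma^2 cancels.
  numerator   = (1)*(-0.578) = -0.578.
  denominator = (1)^2 + (0.717)^2 + (0.128)^2 + (-0.578)^2 = 1.864557.
  rho(3) = -0.578 / 1.864557 = -0.3100.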